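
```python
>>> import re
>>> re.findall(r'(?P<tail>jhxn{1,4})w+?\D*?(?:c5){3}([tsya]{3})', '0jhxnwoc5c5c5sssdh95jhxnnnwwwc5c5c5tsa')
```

[('jhxn', 'sss'), ('jhxnnn', 'tsa')]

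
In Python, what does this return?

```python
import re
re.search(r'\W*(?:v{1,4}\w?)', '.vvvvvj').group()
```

The match spans [0:6] → '.vvvvv'.

'.vvvvv'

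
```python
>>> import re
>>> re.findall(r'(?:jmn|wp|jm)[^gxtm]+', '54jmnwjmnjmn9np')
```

['jmnwj', 'jmn9np']

`findall` yields the raw match text (2 of them) because the pattern has no groups.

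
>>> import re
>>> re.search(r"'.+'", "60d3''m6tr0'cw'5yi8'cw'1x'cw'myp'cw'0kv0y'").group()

`search` walks the string left to right and returns the first match it finds.
The match spans [4:42] → "''m6tr0'cw'5yi8'cw'1x'cw'myp'cw'0kv0y'".

"''m6tr0'cw'5yi8'cw'1x'cw'myp'cw'0kv0y'"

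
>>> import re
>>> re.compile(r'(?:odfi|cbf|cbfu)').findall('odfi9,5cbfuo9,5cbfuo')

`|` is ordered: at each position the engine commits to the first alternative that works.
Walking the string: at [0:4] → 'odfi'; at [7:10] → 'cbf'; at [15:18] → 'cbf'.
No capturing groups, so `findall` returns the 3 full match strings.

['odfi', 'cbf', 'cbf']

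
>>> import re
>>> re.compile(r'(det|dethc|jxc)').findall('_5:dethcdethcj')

['det', 'det']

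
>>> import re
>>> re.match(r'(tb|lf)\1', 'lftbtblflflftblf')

None

`\1` is not a pattern — it's the concrete string captured by group 1, re-applied verbatim.
With `match`, the pattern is implicitly anchored at the beginning.
Here the pattern fails at index 0, so the call returns None.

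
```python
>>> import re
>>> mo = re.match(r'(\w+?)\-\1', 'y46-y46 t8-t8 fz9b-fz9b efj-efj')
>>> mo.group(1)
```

'y46'

The backreference `\1` re-matches whatever the first group consumed, character for character.
`re.match` only tries the pattern at the start of the string.
The match spans [0:7] → 'y46-y46'.
Captured: group 1 = 'y46'.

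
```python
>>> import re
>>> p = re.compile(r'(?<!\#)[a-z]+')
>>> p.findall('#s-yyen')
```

`(?!…)`/`(?<!…)` only lets a position through if the neighbouring text does NOT match; no characters are consumed.
No capturing groups, so `findall` returns the 1 full match string.

['yyen']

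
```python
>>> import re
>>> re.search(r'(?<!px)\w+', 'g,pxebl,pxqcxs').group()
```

'g'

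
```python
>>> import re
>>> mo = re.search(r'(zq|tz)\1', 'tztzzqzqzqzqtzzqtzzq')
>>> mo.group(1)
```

'tz'

The match spans [0:4] → 'tztz'.
Captured: group 1 = 'tz'.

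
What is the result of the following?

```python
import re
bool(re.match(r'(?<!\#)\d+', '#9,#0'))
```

False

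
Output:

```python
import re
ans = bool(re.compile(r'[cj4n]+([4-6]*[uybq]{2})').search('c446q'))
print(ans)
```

False

Here the pattern never matches, so the call returns None, and `bool(None)` is False.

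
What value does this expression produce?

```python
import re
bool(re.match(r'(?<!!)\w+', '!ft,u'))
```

`(?!…)`/`(?<!…)` only lets a position through if the neighbouring text does NOT match; no characters are consumed.
`match` is anchored at position 0; if the pattern doesn't fit there, it returns None.
Here the string doesn't start with a match, so the call returns None, and `bool(None)` is False.

False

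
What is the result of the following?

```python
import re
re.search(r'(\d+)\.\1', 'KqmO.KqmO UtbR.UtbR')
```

`\1` is not a pattern — it's the concrete string captured by group 1, re-applied verbatim.
`re.search` tries every starting position until one works.
Here nothing in the string fits, so the call returns None.

None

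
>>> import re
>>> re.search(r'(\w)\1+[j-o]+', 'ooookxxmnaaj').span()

`\1` has to match the exact text group 1 already captured.
`re.search` tries every starting position until one works.
The match spans [0:5] → 'ooook'.
Captured: group 1 = 'o'.

(0, 5)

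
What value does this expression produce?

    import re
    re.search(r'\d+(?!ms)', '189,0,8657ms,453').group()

`(?!…)`/`(?<!…)` only lets a position through if the neighbouring text does NOT match; no characters are consumed.
The match spans [0:3] → '189'.

'189'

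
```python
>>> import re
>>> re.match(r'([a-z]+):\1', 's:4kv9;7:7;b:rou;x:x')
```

None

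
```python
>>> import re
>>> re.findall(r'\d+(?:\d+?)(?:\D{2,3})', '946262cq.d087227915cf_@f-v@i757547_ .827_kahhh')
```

['946262cq.', '087227915cf_', '757547_ .', '827_ka']

Pattern: one or more of a digit; then one or more of a digit (lazy) (non-capturing group); then 2 to 3 of a non-digit (non-capturing group).
Walking the string: at [0:9] → '946262cq.'; at [10:22] → '087227915cf_'; at [28:37] → '757547_ .'; at [37:43] → '827_ka'.
`findall` yields the raw match text (4 of them) because the pattern has no groups.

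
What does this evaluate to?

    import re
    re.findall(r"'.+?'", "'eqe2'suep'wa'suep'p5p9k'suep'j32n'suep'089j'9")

Lazy quantifiers expand one character at a time until the remainder of the pattern can match.
Scanning left to right: at [0:6] → "'eqe2'"; at [10:14] → "'wa'"; at [18:25] → "'p5p9k'"; at [29:35] → "'j32n'"; at [39:45] → "'089j'".
`findall` yields the raw match text (5 of them) because the pattern has no groups.

["'eqe2'", "'wa'", "'p5p9k'", "'j32n'", "'089j'"]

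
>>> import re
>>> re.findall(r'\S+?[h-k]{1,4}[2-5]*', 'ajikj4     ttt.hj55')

This matches one or more of a non-whitespace character (lazy); then 1 to 4 of a character in [h-k], then zero or more of a character in [2-5].
Walking the string: at [0:6] → 'ajikj4'; at [11:19] → 'ttt.hj55'.
No capturing groups, so `findall` returns the 2 full match strings.

['ajikj4', 'ttt.hj55']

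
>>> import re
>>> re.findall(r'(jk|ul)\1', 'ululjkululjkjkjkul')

After group 1 captures some text, `\1` only succeeds where that same text appears again.
`findall` collects group 1 from each match (3 total).

['ul', 'ul', 'jk']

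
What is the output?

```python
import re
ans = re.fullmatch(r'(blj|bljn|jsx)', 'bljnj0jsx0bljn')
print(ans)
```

`fullmatch` succeeds only if the pattern covers the string from start to end.
Here the pattern can't cover the whole string, so the call returns None.

None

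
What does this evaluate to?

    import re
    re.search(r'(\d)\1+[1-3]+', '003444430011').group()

`\1` has to match the exact text group 1 already captured.
`search` walks the string left to right and returns the first match it finds.
The match spans [0:3] → '003'.
Captured: group 1 = '0'.

'003'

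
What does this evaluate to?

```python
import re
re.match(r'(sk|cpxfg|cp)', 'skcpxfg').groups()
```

`match` is anchored at position 0; if the pattern doesn't fit there, it returns None.
The match spans [0:2] → 'sk'.
Captured: group 1 = 'sk'.

('sk',)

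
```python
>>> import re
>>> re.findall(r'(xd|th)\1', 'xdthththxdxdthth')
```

`\1` is not a pattern — it's the concrete string captured by group 1, re-applied verbatim.
Matches: at [2:6] match 'thth', group 1 = 'th'; at [8:12] match 'xdxd', group 1 = 'xd'; at [12:16] match 'thth', group 1 = 'th'.
With a single group, `findall` returns only what that group captured — 3 items.

['th', 'xd', 'th']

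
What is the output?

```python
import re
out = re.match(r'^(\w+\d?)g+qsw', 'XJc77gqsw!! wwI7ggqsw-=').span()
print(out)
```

The pattern matches anchored at the start of the string; then one or more of a word character, then optionally a digit (captured); then one or more of the literal 'g', then the literal 'qsw'.
`re.match` only tries the pattern at the start of the string.
The match spans [0:9] → 'XJc77gqsw'.
Captured: group 1 = 'XJc77'.

(0, 9)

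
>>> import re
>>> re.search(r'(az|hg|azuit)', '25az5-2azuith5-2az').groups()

`re.search` tries every starting position until one works.
The match spans [2:4] → 'az'.
Captured: group 1 = 'az'.

('az',)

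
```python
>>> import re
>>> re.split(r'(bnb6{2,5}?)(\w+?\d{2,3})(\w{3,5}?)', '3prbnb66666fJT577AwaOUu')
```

['3pr', 'bnb66', '666', 'fJT', '577AwaOUu']

Pattern: the literal 'bnb', then 2 to 5 of the literal '6' (lazy) (captured); then one or more of a word character (lazy), then 2 to 3 of a digit (captured); then 3 to 5 of a word character (lazy) (captured).
`re.split` interleaves the captured-group text with the surrounding fragments.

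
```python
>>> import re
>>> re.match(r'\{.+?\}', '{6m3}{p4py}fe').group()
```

'{6m3}'

`match` is anchored at position 0; if the pattern doesn't fit there, it returns None.
The match spans [0:5] → '{6m3}'.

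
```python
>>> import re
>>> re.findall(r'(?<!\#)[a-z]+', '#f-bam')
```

['bam']

A negative assertion filters positions out without eating any characters.
Since nothing is captured, `findall` lists the 1 matched substring directly.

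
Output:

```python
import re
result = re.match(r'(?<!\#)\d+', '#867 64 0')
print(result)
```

`(?!…)`/`(?<!…)` only lets a position through if the neighbouring text does NOT match; no characters are consumed.
With `match`, the pattern is implicitly anchored at the beginning.
Here the string doesn't start with a match, so the call returns None.

None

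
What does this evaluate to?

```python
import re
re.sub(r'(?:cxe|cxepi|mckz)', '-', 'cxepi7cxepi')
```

'-pi7-pi'

Alternation tries branches left to right and keeps the first one that lets the overall match succeed at that position.
Matches: at [0:3] → 'cxe'; at [6:9] → 'cxe'.
Each match is replaced by '-'.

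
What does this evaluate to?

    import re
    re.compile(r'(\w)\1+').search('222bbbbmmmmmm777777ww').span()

The backreference `\1` re-matches whatever the first group consumed, character for character.
The match spans [0:3] → '222'.

(0, 3)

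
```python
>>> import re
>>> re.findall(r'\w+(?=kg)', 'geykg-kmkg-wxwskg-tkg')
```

['gey', 'km', 'wxws', 't']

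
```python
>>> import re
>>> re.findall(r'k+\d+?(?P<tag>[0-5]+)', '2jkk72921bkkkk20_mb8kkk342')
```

['2', '0', '42']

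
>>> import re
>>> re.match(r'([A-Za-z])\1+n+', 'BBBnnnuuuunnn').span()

`re.match` won't scan ahead — the pattern has to work from the very first character.
The match spans [0:6] → 'BBBnnn'.

(0, 6)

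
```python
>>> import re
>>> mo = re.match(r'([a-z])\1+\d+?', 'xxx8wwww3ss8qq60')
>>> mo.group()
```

'xxx8'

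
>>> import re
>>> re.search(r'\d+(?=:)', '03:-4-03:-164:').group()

'03'

The `(?=…)`/`(?<=…)` assertion just peeks at neighbouring text; it doesn't advance the match position.
`re.search` tries every starting position until one works.
The match spans [0:2] → '03'.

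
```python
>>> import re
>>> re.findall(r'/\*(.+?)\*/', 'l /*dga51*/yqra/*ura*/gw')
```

Because the quantifier is non-greedy, it stops expanding at the earliest point where the rest of the pattern can succeed.
Because there's exactly one group, `findall` drops the full match and keeps group 1 from each hit.

['dga51', 'ura']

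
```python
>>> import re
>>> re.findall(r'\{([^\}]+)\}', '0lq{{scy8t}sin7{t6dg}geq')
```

['{scy8t', 't6dg']

`findall` collects group 1 from each match (2 total).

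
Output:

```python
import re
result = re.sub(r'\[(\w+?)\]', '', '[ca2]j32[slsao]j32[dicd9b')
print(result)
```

j32j32[dicd9b

`sub` substitutes '' at each match site.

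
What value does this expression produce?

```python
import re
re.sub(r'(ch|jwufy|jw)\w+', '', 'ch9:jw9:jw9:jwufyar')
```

Each match is replaced by ''.

':::'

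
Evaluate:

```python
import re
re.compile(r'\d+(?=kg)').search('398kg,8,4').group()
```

The lookaround is zero-width — it requires the adjacent text to match without consuming it, so the asserted text isn't part of the match.
`re.search` tries every starting position until one works.
The match spans [0:3] → '398'.

'398'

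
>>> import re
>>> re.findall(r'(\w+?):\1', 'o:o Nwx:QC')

['o']

After group 1 captures some text, `\1` only succeeds where that same text appears again.
With a single group, `findall` returns only what that group captured — 1 item.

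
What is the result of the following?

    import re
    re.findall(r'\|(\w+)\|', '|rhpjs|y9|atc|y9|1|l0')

['rhpjs', 'atc', '1']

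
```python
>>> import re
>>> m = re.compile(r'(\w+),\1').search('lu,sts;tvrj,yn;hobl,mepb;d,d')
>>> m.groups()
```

The match spans [25:28] → 'd,d'.
Captured: group 1 = 'd'.

('d',)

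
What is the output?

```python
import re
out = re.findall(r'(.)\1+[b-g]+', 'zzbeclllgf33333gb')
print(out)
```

['z', 'l', '3']

A backreference is literal: `\1` must see the identical characters the first group matched.
Walking the string: at [0:5] match 'zzbec', group 1 = 'z'; at [5:10] match 'lllgf', group 1 = 'l'; at [10:17] match '33333gb', group 1 = '3'.
One capturing group, so `findall` returns just the captured substring from each match — 3 in all.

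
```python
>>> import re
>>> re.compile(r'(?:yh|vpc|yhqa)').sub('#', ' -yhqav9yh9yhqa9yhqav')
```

Alternation isn't longest-match — the leftmost alternative that fits at this position is chosen.
Matches: at [2:4] → 'yh'; at [8:10] → 'yh'; at [11:13] → 'yh'; at [16:18] → 'yh'.
Each match is replaced by '#'.

' -#qav9#9#qa9#qav'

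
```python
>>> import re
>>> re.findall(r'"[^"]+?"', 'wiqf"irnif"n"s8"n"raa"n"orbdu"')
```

['"irnif"', '"s8"', '"raa"', '"orbdu"']

No capturing groups, so `findall` returns the 4 full match strings.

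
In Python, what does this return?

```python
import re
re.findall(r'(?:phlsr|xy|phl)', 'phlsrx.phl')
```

['phlsr', 'phl']

Branches in `(...|...)` are attempted left-to-right; the first branch that allows the whole pattern to succeed is taken.
Walking the string: at [0:5] → 'phlsr'; at [7:10] → 'phl'.
`findall` yields the raw match text (2 of them) because the pattern has no groups.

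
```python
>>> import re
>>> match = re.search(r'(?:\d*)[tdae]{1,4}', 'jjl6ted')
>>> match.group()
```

The pattern matches zero or more of a digit (non-capturing group); then 1 to 4 of one of [tdae].
`search` walks the string left to right and returns the first match it finds.
The match spans [3:7] → '6ted'.

'6ted'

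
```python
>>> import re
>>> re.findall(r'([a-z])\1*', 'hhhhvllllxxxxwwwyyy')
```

['h', 'v', 'l', 'x', 'w', 'y']

The backreference `\1` re-matches whatever the first group consumed, character for character.
Because there's exactly one group, `findall` drops the full match and keeps group 1 from each hit.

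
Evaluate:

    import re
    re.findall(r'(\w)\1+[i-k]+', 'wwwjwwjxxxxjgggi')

`\1` has to match the exact text group 1 already captured.
Scanning left to right: at [0:4] match 'wwwj', group 1 = 'w'; at [4:7] match 'wwj', group 1 = 'w'; at [7:12] match 'xxxxj', group 1 = 'x'; at [12:16] match 'gggi', group 1 = 'g'.
With a single group, `findall` returns only what that group captured — 4 items.

['w', 'w', 'x', 'g']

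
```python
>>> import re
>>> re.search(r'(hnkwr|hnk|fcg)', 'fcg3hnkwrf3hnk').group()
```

'fcg'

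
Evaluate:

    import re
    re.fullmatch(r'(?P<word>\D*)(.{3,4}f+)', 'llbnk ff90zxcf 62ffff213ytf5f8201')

This matches zero or more of a non-digit (captured as 'word'); then 3 to 4 of any character, then one or more of the literal 'f' (captured).
`fullmatch` succeeds only if the pattern covers the string from start to end.
Here the string isn't matched end-to-end, so the call returns None.

None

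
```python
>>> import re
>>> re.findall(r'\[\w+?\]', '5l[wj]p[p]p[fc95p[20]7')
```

['[wj]', '[p]', '[20]']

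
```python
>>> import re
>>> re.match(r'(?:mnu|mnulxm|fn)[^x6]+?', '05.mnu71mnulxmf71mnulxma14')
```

`re.match` only tries the pattern at the start of the string.
Here the string doesn't start with a match, so the call returns None.

None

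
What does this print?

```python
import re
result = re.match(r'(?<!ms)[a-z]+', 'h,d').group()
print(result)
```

`match` is anchored at position 0; if the pattern doesn't fit there, it returns None.
The match spans [0:1] → 'h'.

h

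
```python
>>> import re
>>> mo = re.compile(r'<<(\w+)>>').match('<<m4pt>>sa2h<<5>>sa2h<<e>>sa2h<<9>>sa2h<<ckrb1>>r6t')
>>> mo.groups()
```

With `match`, the pattern is implicitly anchored at the beginning.
The match spans [0:8] → '<<m4pt>>'.
Captured: group 1 = 'm4pt'.

('m4pt',)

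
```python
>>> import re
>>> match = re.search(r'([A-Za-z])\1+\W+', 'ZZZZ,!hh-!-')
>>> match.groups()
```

('Z',)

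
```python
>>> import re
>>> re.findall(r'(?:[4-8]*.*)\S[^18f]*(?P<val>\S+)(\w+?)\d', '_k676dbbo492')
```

2 groups means the one result is a tuple of 2 captured strings — 1 here.

[('4', '9')]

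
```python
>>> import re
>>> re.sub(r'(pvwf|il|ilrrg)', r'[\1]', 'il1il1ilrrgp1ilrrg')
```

Alternation tries branches left to right and keeps the first one that lets the overall match succeed at that position.
Each match is replaced using the text its own group 1 captured.

'[il]1[il]1[il]rrgp1[il]rrg'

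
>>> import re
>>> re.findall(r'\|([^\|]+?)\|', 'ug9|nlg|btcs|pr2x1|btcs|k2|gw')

Matches: at [3:8] match '|nlg|', group 1 = 'nlg'; at [12:19] match '|pr2x1|', group 1 = 'pr2x1'; at [23:27] match '|k2|', group 1 = 'k2'.
Because there's exactly one group, `findall` drops the full match and keeps group 1 from each hit.

['nlg', 'pr2x1', 'k2']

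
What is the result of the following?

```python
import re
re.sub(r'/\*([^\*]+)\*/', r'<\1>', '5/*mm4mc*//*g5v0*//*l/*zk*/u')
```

'5<mm4mc><g5v0>/*l<zk>u'

The replacement refers to a captured group, so each match is rewritten using its own captured text.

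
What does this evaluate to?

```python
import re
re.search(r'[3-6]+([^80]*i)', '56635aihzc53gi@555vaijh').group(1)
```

'aihzc53gi@555vai'

The match spans [0:21] → '56635aihzc53gi@555vai'.
Captured: group 1 = 'aihzc53gi@555vai'.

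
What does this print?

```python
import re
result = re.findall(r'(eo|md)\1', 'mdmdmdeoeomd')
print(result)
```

['md', 'eo']

The backreference `\1` re-matches whatever the first group consumed, character for character.
Matches: at [0:4] match 'mdmd', group 1 = 'md'; at [6:10] match 'eoeo', group 1 = 'eo'.
One capturing group, so `findall` returns just the captured substring from each match — 2 in all.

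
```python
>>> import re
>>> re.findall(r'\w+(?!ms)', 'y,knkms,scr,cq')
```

Because the assertion is negative and zero-width, positions next to the forbidden text are skipped.
Since nothing is captured, `findall` lists the 4 matched substrings directly.

['y', 'knkms', 'scr', 'cq']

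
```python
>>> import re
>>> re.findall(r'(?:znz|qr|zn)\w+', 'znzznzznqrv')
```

No capturing groups, so `findall` returns the 1 full match string.

['znzznzznqrv']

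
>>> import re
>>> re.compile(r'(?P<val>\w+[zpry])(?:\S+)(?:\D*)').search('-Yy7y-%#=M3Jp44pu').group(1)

'Yy7y'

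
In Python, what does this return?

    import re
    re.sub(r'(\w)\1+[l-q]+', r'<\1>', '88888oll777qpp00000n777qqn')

`\1` is not a pattern — it's the concrete string captured by group 1, re-applied verbatim.
`\1` in the replacement pulls in group 1's text for each match.

'<8><7><0><7>'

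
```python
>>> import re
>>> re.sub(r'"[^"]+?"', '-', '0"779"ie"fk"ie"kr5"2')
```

'0-ie-ie-2'

Matches: at [1:6] → '"779"'; at [8:12] → '"fk"'; at [14:19] → '"kr5"'.
Every occurrence is swapped for '-'.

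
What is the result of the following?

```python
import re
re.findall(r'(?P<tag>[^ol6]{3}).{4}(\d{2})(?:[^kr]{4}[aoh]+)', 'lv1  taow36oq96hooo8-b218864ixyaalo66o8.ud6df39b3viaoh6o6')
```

[('1  ', '36'), ('8-b', '64'), ('8.u', '39')]

This matches exactly 3 of any character except [ol6] (captured as 'tag'); then exactly 4 of any character; then exactly 2 of a digit (captured); then exactly 4 of any character except [kr], then one or more of one of [aoh] (non-capturing group).
Multiple groups make `findall` return tuples — one 2-tuple for each match.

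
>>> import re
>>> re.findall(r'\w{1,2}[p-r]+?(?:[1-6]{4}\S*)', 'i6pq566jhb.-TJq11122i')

['TJq11122i']

The pattern matches 1 to 2 of a word character, then one or more of a character in [p-r] (lazy); then exactly 4 of a character in [1-6], then zero or more of a non-whitespace character (non-capturing group).
Walking the string: at [12:21] → 'TJq11122i'.
With no groups in the pattern, `findall` gives back each whole match — 1 here.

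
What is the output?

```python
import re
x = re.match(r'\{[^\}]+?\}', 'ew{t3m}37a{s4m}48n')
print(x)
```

`match` is anchored at position 0; if the pattern doesn't fit there, it returns None.
Here the pattern fails at index 0, so the call returns None.

None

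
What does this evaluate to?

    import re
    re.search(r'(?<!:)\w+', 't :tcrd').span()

A negative assertion filters positions out without eating any characters.
`search` walks the string left to right and returns the first match it finds.
The match spans [0:1] → 't'.

(0, 1)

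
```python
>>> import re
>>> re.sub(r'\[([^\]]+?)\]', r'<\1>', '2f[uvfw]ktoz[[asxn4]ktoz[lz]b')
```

Each match is replaced using the text its own group 1 captured.

'2f<uvfw>ktoz<[asxn4>ktoz<lz>b'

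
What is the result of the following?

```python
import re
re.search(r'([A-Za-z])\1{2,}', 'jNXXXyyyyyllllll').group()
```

After group 1 captures some text, `\1` only succeeds where that same text appears again.
The match spans [2:5] → 'XXX'.

'XXX'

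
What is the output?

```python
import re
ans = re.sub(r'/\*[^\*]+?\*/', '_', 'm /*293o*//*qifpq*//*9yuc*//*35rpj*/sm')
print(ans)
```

m ____sm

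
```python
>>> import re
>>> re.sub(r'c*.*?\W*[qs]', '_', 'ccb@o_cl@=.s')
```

'_'

The pattern matches zero or more of a literal 'c', then zero or more of any character (lazy); then zero or more of a non-word character, then one of [qs].
Matches: at [0:12] → 'ccb@o_cl@=.s'.
Each match is replaced by '_'.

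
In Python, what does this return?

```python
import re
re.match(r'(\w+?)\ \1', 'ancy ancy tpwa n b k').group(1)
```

`\1` is not a pattern — it's the concrete string captured by group 1, re-applied verbatim.
With `match`, the pattern is implicitly anchored at the beginning.
The match spans [0:9] → 'ancy ancy'.
Captured: group 1 = 'ancy'.

'ancy'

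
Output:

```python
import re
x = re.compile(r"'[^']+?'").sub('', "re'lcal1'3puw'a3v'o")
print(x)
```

re3puwo

Matches: at [2:9] → "'lcal1'"; at [13:18] → "'a3v'".
Every occurrence is swapped for ''.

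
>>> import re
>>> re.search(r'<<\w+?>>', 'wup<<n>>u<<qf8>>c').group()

The match spans [3:8] → '<<n>>'.

'<<n>>'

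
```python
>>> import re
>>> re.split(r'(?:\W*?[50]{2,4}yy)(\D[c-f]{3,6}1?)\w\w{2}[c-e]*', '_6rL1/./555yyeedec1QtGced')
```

['_6rL1', 'eedec1', '']

The pattern matches zero or more of a non-word character (lazy), then 2 to 4 of one of [50], then the literal 'yy' (non-capturing group); then a non-digit, then 3 to 6 of a character in [c-f], then optionally the literal '1' (captured); then a word character, then exactly 2 of a word character, then zero or more of a character in [c-e].
Matches to split on: at [5:25] → '/./555yyeedec1QtGced'.
`re.split` interleaves the captured-group text with the surrounding fragments.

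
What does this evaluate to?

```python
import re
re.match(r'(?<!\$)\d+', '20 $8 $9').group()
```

`re.match` only tries the pattern at the start of the string.
The match spans [0:2] → '20'.

'20'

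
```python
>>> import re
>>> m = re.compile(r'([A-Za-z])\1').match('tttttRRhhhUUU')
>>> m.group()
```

A backreference is literal: `\1` must see the identical characters the first group matched.
`match` is anchored at position 0; if the pattern doesn't fit there, it returns None.
The match spans [0:2] → 'tt'.
Captured: group 1 = 't'.

'tt'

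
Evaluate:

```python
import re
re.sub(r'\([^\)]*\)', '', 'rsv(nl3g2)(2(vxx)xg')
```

'rsvxg'

Matches: at [3:10] → '(nl3g2)'; at [10:17] → '(2(vxx)'.
Every occurrence is swapped for ''.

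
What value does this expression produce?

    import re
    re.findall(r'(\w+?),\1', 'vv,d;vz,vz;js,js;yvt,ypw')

The backreference `\1` re-matches whatever the first group consumed, character for character.
With a single group, `findall` returns only what that group captured — 2 items.

['vz', 'js']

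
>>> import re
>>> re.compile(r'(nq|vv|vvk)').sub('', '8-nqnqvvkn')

'8-kn'

Alternation tries branches left to right and keeps the first one that lets the overall match succeed at that position.
Matches: at [2:4] → 'nq'; at [4:6] → 'nq'; at [6:8] → 'vv'.
Each match is replaced by ''.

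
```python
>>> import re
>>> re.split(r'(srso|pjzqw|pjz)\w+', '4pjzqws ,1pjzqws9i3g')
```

['4', 'pjzqw', ' ,1', 'pjzqw', '']

The regex engine tests alternatives in the order written; an earlier branch that matches wins even if a later one would match more.
Matches to split on: at [1:7] → 'pjzqws'; at [10:20] → 'pjzqws9i3g'.
`re.split` interleaves the captured-group text with the surrounding fragments.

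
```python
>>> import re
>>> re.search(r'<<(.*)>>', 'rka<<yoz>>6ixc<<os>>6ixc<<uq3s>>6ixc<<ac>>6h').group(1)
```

'yoz>>6ixc<<os>>6ixc<<uq3s>>6ixc<<ac'

The match spans [3:42] → '<<yoz>>6ixc<<os>>6ixc<<uq3s>>6ixc<<ac>>'.
Captured: group 1 = 'yoz>>6ixc<<os>>6ixc<<uq3s>>6ixc<<ac'.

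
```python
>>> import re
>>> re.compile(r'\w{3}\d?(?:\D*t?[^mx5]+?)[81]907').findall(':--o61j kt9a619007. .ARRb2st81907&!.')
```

['o61j kt9a619007. .ARRb2st81907']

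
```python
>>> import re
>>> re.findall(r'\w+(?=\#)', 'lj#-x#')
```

The `(?=…)`/`(?<=…)` assertion just peeks at neighbouring text; it doesn't advance the match position.
With no groups in the pattern, `findall` gives back each whole match — 2 here.

['lj', 'x']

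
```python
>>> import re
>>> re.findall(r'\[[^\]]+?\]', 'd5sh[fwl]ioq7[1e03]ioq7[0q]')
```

['[fwl]', '[1e03]', '[0q]']

Walking the string: at [4:9] → '[fwl]'; at [13:19] → '[1e03]'; at [23:27] → '[0q]'.
`findall` yields the raw match text (3 of them) because the pattern has no groups.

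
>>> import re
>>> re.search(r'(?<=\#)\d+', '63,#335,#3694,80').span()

(4, 7)

The positive lookaround only admits positions where the adjacent text matches; those characters stay outside the span.
The match spans [4:7] → '335'.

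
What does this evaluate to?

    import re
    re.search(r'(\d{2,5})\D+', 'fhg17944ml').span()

(3, 10)

This matches 2 to 5 of a digit (captured); then one or more of a non-digit.
`search` walks the string left to right and returns the first match it finds.
The match spans [3:10] → '17944ml'.
Captured: group 1 = '17944'.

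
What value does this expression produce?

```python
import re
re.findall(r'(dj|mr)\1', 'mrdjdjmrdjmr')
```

['dj']

`\1` is not a pattern — it's the concrete string captured by group 1, re-applied verbatim.
Matches: at [2:6] match 'djdj', group 1 = 'dj'.
With a single group, `findall` returns only what that group captured — 1 item.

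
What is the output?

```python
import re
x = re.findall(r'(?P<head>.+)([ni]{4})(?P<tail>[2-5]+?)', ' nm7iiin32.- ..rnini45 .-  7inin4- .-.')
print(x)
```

The pattern matches one or more of any character (captured as 'head'); then exactly 4 of one of [ni] (captured); then one or more of a character in [2-5] (lazy) (captured as 'tail').
Scanning left to right: at [0:33] match ' nm7iiin32.- ..rnini45 .-  7inin4', groups = (' nm7iiin32.- ..rnini45 .-  7', 'inin', '4').
`findall` packs the 3 group values into a tuple for every match.

[(' nm7iiin32.- ..rnini45 .-  7', 'inin', '4')]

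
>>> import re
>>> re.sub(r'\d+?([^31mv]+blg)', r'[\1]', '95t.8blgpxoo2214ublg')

'[5t.8blg]pxoo[4ublg]'

The pattern matches one or more of a digit (lazy); then one or more of any character except [31mv], then the literal 'blg' (captured).
Matches: at [0:8] → '95t.8blg'; at [12:20] → '2214ublg'.
The replacement refers to a captured group, so each match is rewritten using its own captured text.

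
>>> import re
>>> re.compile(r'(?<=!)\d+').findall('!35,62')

The positive lookaround only admits positions where the adjacent text matches; those characters stay outside the span.
With no groups in the pattern, `findall` gives back each whole match — 1 here.

['35']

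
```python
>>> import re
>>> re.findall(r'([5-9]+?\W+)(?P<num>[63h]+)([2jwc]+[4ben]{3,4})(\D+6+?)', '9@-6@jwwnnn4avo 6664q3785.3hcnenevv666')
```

This matches one or more of a character in [5-9] (lazy), then one or more of a non-word character (captured); then one or more of one of [63h] (captured as 'num'); then one or more of one of [2jwc], then 3 to 4 of one of [4ben] (captured); then one or more of a non-digit, then one or more of the literal '6' (lazy) (captured).
Scanning left to right: at [22:36] match '785.3hcnenevv6', groups = ('785.', '3h', 'cnene', 'vv6').
`findall` packs the 4 group values into a tuple for every match.

[('785.', '3h', 'cnene', 'vv6')]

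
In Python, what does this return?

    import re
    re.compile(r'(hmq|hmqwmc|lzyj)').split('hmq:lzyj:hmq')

['', 'hmq', ':', 'lzyj', ':', 'hmq', '']

Because the pattern has a capturing group, `split` also inserts each captured text between the pieces.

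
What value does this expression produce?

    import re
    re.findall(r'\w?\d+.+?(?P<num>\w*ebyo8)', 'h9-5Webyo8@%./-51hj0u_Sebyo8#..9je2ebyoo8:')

This matches optionally a word character, then one or more of a digit, then one or more of any character (lazy); then zero or more of a word character, then the literal 'eby', then the literal 'o8' (captured as 'num').
Lazy quantifiers expand one character at a time until the remainder of the pattern can match.
Scanning left to right: at [0:10] match 'h9-5Webyo8', group 1 = '5Webyo8'; at [15:28] match '51hj0u_Sebyo8', group 1 = 'j0u_Sebyo8'.
With a single group, `findall` returns only what that group captured — 2 items.

['5Webyo8', 'j0u_Sebyo8']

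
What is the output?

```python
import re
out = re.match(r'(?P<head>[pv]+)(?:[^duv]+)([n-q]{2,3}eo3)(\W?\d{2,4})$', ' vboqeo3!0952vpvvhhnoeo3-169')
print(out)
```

None

`match` is anchored at position 0; if the pattern doesn't fit there, it returns None.
Here position 0 doesn't satisfy it, so the call returns None.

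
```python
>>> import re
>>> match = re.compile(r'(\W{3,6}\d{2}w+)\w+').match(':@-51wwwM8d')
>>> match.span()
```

(0, 11)

Pattern: 3 to 6 of a non-word character, then exactly 2 of a digit, then one or more of a literal 'w' (captured); then one or more of a word character.
With `match`, the pattern is implicitly anchored at the beginning.
The match spans [0:11] → ':@-51wwwM8d'.
Captured: group 1 = ':@-51www'.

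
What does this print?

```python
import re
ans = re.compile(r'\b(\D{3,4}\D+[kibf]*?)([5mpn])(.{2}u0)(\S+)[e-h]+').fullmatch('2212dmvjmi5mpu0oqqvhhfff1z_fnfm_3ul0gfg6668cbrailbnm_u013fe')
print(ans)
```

None

Pattern: a word boundary (`\b`, zero-width); then 3 to 4 of a non-digit, then one or more of a non-digit, then zero or more of one of [kibf] (lazy) (captured); then one of [5mpn] (captured); then exactly 2 of any character, then the literal 'u0' (captured); then one or more of a non-whitespace character (captured); then one or more of a character in [e-h].
For `fullmatch`, every character of the input must be accounted for by the pattern.
Here the string isn't matched end-to-end, so the call returns None.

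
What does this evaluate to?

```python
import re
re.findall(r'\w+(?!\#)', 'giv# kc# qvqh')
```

['gi', 'k', 'qvqh']

A negative assertion filters positions out without eating any characters.
With no groups in the pattern, `findall` gives back each whole match — 3 here.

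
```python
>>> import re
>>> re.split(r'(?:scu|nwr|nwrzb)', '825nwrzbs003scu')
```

['825', 'zbs003', '']

`|` is ordered: at each position the engine commits to the first alternative that works.
Splitting on the pattern gives 3 pieces.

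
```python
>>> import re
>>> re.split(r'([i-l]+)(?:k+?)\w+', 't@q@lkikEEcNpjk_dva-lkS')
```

['t@q@', 'lki', '-', 'l', '']

Pattern: one or more of a character in [i-l] (captured); then one or more of a literal 'k' (lazy) (non-capturing group); then one or more of a word character.
Matches to split on: at [4:19] → 'lkikEEcNpjk_dva'; at [20:23] → 'lkS'.
With a capturing group present, the delimiter's captured portion is kept in the result list.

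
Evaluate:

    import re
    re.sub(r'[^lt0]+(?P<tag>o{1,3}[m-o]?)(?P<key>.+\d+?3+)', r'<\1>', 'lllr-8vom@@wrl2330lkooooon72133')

'lll<om>'

The pattern matches one or more of any character except [lt0]; then 1 to 3 of the literal 'o', then optionally a character in [m-o] (captured as 'tag'); then one or more of any character, then one or more of a digit (lazy), then one or more of the literal '3' (captured as 'key').
Matches: at [3:31] → 'r-8vom@@wrl2330lkooooon72133'.
Each match is replaced using the text its own group 1 captured.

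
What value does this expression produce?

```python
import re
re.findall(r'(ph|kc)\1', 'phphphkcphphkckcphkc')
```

['ph', 'ph', 'kc']

`\1` is not a pattern — it's the concrete string captured by group 1, re-applied verbatim.
One capturing group, so `findall` returns just the captured substring from each match — 3 in all.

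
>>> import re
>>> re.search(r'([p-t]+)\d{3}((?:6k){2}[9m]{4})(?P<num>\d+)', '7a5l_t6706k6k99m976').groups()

('t', '6k6k99m9', '76')

This matches one or more of a character in [p-t] (captured); then exactly 3 of a digit; then the literal '6k' repeated 2 times, then exactly 4 of one of [9m] (captured); then one or more of a digit (captured as 'num').
`search` walks the string left to right and returns the first match it finds.
The match spans [5:19] → 't6706k6k99m976'.
Captured: group 1 = 't', group 2 = '6k6k99m9', group 3 = '76'.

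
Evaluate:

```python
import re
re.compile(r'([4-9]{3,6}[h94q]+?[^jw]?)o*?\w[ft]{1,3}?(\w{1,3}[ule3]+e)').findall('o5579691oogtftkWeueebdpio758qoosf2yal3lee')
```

[('5579691', 'tkWeuee'), ('758qo', '2yal3lee')]

Because the quantifier is non-greedy, it stops expanding at the earliest point where the rest of the pattern can succeed.
2 groups means each result is a tuple of 2 captured strings — 2 here.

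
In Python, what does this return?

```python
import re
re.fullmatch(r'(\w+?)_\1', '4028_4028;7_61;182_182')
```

After group 1 captures some text, `\1` only succeeds where that same text appears again.
`fullmatch` succeeds only if the pattern covers the string from start to end.
Here the string isn't matched end-to-end, so the call returns None.

None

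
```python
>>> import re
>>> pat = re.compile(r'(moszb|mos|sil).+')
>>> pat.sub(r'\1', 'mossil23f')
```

'mos'

Each match is replaced using the text its own group 1 captured.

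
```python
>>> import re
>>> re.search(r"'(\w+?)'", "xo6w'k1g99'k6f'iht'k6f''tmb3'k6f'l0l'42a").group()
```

The match spans [4:11] → "'k1g99'".

"'k1g99'"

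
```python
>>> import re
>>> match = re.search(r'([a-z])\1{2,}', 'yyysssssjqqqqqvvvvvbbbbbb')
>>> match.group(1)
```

The match spans [0:3] → 'yyy'.
Captured: group 1 = 'y'.

'y'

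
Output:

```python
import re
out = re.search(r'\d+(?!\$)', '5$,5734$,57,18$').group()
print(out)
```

The negative lookaround is zero-width — it rules out positions where the adjacent text would match, without consuming anything.
The match spans [3:6] → '573'.

573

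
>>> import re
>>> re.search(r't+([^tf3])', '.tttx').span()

Pattern: one or more of a literal 't'; then any character except [tf3] (captured).
`search` walks the string left to right and returns the first match it finds.
The match spans [1:5] → 'tttx'.
Captured: group 1 = 'x'.

(1, 5)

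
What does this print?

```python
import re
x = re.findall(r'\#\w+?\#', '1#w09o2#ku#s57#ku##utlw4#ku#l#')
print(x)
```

Walking the string: at [1:8] → '#w09o2#'; at [10:15] → '#s57#'; at [18:25] → '#utlw4#'; at [27:30] → '#l#'.
Since nothing is captured, `findall` lists the 4 matched substrings directly.

['#w09o2#', '#s57#', '#utlw4#', '#l#']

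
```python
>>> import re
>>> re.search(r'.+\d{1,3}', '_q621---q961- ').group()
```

This matches one or more of any character; then 1 to 3 of a digit.
The match spans [0:12] → '_q621---q961'.

'_q621---q961'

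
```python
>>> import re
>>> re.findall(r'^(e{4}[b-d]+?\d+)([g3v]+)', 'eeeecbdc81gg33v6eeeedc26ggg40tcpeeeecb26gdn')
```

This matches anchored at the start of the string; then exactly 4 of the literal 'e', then one or more of a character in [b-d] (lazy), then one or more of a digit (captured); then one or more of one of [g3v] (captured).
Scanning left to right: at [0:15] match 'eeeecbdc81gg33v', groups = ('eeeecbdc81', 'gg33v').
`findall` packs the 2 group values into a tuple for every match.

[('eeeecbdc81', 'gg33v')]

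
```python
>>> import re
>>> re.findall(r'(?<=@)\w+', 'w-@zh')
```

['zh']

The lookaround is zero-width — it requires the adjacent text to match without consuming it, so the asserted text isn't part of the match.
`findall` yields the raw match text (1 of them) because the pattern has no groups.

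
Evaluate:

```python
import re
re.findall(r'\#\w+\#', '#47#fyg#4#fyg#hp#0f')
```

['#47#', '#4#', '#hp#']

Matches: at [0:4] → '#47#'; at [7:10] → '#4#'; at [13:17] → '#hp#'.
`findall` yields the raw match text (3 of them) because the pattern has no groups.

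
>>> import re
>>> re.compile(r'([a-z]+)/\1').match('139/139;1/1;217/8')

The backreference `\1` re-matches whatever the first group consumed, character for character.
With `match`, the pattern is implicitly anchored at the beginning.
Here the pattern fails at index 0, so the call returns None.

None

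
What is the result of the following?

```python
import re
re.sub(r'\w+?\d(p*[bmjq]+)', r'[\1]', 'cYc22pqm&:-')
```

'[pqm]&:-'

This matches one or more of a word character (lazy), then a digit; then zero or more of the literal 'p', then one or more of one of [bmjq] (captured).
Matches: at [0:8] → 'cYc22pqm'.
Each match is replaced using the text its own group 1 captured.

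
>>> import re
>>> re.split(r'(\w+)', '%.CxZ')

['%.', 'CxZ', '']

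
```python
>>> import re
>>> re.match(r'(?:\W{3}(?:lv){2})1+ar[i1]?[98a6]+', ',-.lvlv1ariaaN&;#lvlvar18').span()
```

(0, 13)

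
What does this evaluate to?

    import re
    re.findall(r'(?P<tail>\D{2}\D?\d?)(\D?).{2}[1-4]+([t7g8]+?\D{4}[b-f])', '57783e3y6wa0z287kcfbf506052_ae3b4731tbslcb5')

[('wa', '', '87kcfbf'), ('_ae3', 'b', 'tbslcb')]

This matches exactly 2 of a non-digit, then optionally a non-digit, then optionally a digit (captured as 'tail'); then optionally a non-digit (captured); then exactly 2 of any character, then one or more of a character in [1-4]; then one or more of one of [t7g8] (lazy), then exactly 4 of a non-digit, then a character in [b-f] (captured).
`findall` packs the 3 group values into a tuple for every match.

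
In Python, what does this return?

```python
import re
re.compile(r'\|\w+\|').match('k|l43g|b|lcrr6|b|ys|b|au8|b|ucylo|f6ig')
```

None

`match` is anchored at position 0; if the pattern doesn't fit there, it returns None.
Here position 0 doesn't satisfy it, so the call returns None.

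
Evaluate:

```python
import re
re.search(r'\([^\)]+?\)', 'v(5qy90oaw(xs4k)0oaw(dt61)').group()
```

'(5qy90oaw(xs4k)'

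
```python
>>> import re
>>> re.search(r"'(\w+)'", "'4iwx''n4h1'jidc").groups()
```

('4iwx',)

The match spans [0:6] → "'4iwx'".
Captured: group 1 = '4iwx'.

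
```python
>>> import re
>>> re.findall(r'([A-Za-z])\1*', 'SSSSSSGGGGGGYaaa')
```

['S', 'G', 'Y', 'a']

After group 1 captures some text, `\1` only succeeds where that same text appears again.
Scanning left to right: at [0:6] match 'SSSSSS', group 1 = 'S'; at [6:12] match 'GGGGGG', group 1 = 'G'; at [12:13] match 'Y', group 1 = 'Y'; at [13:16] match 'aaa', group 1 = 'a'.
Because there's exactly one group, `findall` drops the full match and keeps group 1 from each hit.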